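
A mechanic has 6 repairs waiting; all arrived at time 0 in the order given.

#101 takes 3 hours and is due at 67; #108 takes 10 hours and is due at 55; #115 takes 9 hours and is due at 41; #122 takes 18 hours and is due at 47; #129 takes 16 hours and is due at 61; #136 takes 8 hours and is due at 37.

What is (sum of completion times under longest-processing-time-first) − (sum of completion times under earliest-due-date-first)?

LPT (decreasing processing time): #122 #129 #108 #115 #136 #101.
#122: 0→18
#129: 18→34
#108: 34→44
#115: 44→53
#136: 53→61
#101: 61→64
Sum = 18+34+44+53+61+64 = 274.
EDD (increasing due date): #136 #115 #122 #108 #129 #101.
#136: 0→8
#115: 8→17
#122: 17→35
#108: 35→45
#129: 45→61
#101: 61→64
Sum = 8+17+35+45+61+64 = 230.
Difference = 274 − 230 = 44.

44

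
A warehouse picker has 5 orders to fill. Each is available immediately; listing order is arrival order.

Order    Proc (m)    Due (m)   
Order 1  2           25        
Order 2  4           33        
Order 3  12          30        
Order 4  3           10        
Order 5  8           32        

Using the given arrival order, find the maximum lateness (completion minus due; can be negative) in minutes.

FIFO (arrival order): Order 1 Order 2 Order 3 Order 4 Order 5.
Order 1: 0→2, due 25, lateness -23
Order 2: 2→6, due 33, lateness -27
Order 3: 6→18, due 30, lateness -12
Order 4: 18→21, due 10, lateness 11
Order 5: 21→29, due 32, lateness -3
Maximum = 11.

11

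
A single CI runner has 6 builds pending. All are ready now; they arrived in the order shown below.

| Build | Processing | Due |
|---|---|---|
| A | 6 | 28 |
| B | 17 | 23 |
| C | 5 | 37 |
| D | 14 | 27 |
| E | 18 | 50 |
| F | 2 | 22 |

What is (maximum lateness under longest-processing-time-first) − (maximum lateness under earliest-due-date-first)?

LPT (decreasing processing time): E B D A C F.
E: 0→18, due 50, lateness -32
B: 18→35, due 23, lateness 12
D: 35→49, due 27, lateness 22
A: 49→55, due 28, lateness 27
C: 55→60, due 37, lateness 23
F: 60→62, due 22, lateness 40
Maximum = 40.
EDD (increasing due date): F B D A C E.
F: 0→2, due 22, lateness -20
B: 2→19, due 23, lateness -4
D: 19→33, due 27, lateness 6
A: 33→39, due 28, lateness 11
C: 39→44, due 37, lateness 7
E: 44→62, due 50, lateness 12
Maximum = 12.
Difference = 40 − 12 = 28.

28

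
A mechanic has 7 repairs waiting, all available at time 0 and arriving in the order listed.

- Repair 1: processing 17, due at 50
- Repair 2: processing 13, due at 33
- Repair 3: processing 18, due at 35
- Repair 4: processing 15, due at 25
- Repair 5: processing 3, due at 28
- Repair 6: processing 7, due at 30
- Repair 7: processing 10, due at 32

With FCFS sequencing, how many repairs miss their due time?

5

FIFO (arrival order): Repair 1 Repair 2 Repair 3 Repair 4 Repair 5 Repair 6 Repair 7.
Repair 1: 0→17, due 50, tardiness 0
Repair 2: 17→30, due 33, tardiness 0
Repair 3: 30→48, due 35, tardiness 13
Repair 4: 48→63, due 25, tardiness 38
Repair 5: 63→66, due 28, tardiness 38
Repair 6: 66→73, due 30, tardiness 43
Repair 7: 73→83, due 32, tardiness 51
Late repairs: 5.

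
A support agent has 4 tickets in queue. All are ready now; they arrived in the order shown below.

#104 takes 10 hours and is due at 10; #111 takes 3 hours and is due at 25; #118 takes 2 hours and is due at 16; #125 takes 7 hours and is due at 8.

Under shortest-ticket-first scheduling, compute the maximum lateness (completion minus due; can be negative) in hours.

12

SPT (increasing processing time): #118 #111 #125 #104.
#118: 0→2, due 16, lateness -14
#111: 2→5, due 25, lateness -20
#125: 5→12, due 8, lateness 4
#104: 12→22, due 10, lateness 12
Maximum = 12.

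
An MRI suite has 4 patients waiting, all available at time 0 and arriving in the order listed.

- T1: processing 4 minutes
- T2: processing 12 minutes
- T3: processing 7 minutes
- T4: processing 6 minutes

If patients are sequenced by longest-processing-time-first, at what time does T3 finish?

19

LPT (decreasing processing time): T2 T3 T4 T1.
T2: 0→12
T3: 12→19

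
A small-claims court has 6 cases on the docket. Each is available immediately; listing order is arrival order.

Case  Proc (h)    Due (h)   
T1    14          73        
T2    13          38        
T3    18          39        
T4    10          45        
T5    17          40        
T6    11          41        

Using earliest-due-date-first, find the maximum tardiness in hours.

24

EDD (increasing due date): T2 T3 T5 T6 T4 T1.
T2: 0→13, due 38, tardiness 0
T3: 13→31, due 39, tardiness 0
T5: 31→48, due 40, tardiness 8
T6: 48→59, due 41, tardiness 18
T4: 59→69, due 45, tardiness 24
T1: 69→83, due 73, tardiness 10
Maximum = 24.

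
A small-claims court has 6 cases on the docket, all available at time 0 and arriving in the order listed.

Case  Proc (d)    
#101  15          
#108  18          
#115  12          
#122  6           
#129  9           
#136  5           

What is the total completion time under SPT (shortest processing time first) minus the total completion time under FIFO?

-89

SPT (increasing processing time): #136 #122 #129 #115 #101 #108.
#136: 0→5
#122: 5→11
#129: 11→20
#115: 20→32
#101: 32→47
#108: 47→65
Sum = 5+11+20+32+47+65 = 180.
FIFO (arrival order): #101 #108 #115 #122 #129 #136.
#101: 0→15
#108: 15→33
#115: 33→45
#122: 45→51
#129: 51→60
#136: 60→65
Sum = 15+33+45+51+60+65 = 269.
Difference = 180 − 269 = -89.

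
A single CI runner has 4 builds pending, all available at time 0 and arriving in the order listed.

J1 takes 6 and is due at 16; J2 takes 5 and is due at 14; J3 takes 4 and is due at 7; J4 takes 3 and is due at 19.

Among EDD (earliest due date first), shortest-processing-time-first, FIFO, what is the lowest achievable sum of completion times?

40

EDD (increasing due date): J3 J2 J1 J4.
J3: 0→4
J2: 4→9
J1: 9→15
J4: 15→18
Sum = 4+9+15+18 = 46.
SPT (increasing processing time): J4 J3 J2 J1.
J4: 0→3
J3: 3→7
J2: 7→12
J1: 12→18
Sum = 3+7+12+18 = 40.
FIFO (arrival order): J1 J2 J3 J4.
J1: 0→6
J2: 6→11
J3: 11→15
J4: 15→18
Sum = 6+11+15+18 = 50.
EDD 46, SPT 40, FIFO 50 → minimum 40.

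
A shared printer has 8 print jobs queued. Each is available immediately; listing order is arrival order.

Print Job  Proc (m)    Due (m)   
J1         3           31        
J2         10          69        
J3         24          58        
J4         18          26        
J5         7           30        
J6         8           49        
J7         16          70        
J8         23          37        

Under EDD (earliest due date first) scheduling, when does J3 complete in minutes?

83

EDD (increasing due date): J4 J5 J1 J8 J6 J3 J2 J7.
J4: 0→18
J5: 18→25
J1: 25→28
J8: 28→51
J6: 51→59
J3: 59→83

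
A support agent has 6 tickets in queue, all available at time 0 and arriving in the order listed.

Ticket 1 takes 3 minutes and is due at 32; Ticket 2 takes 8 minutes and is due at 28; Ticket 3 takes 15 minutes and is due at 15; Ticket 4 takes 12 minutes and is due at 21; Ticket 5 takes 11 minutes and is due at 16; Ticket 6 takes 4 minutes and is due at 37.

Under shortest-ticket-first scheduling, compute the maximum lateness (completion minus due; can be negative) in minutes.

SPT (increasing processing time): Ticket 1 Ticket 6 Ticket 2 Ticket 5 Ticket 4 Ticket 3.
Ticket 1: 0→3, due 32, lateness -29
Ticket 6: 3→7, due 37, lateness -30
Ticket 2: 7→15, due 28, lateness -13
Ticket 5: 15→26, due 16, lateness 10
Ticket 4: 26→38, due 21, lateness 17
Ticket 3: 38→53, due 15, lateness 38
Maximum = 38.

38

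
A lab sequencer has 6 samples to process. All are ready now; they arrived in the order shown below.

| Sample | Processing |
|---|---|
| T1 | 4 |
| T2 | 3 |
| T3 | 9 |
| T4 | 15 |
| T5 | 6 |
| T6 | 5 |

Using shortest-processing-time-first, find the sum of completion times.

109

SPT (increasing processing time): T2 T1 T6 T5 T3 T4.
T2: 0→3
T1: 3→7
T6: 7→12
T5: 12→18
T3: 18→27
T4: 27→42
Sum = 3+7+12+18+27+42 = 109.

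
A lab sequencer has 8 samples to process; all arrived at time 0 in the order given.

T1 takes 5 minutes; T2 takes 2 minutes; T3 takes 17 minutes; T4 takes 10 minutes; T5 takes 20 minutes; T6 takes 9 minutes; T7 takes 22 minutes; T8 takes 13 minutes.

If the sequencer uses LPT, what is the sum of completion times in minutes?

562

LPT (decreasing processing time): T7 T5 T3 T8 T4 T6 T1 T2.
T7: 0→22
T5: 22→42
T3: 42→59
T8: 59→72
T4: 72→82
T6: 82→91
T1: 91→96
T2: 96→98
Sum = 22+42+59+72+82+91+96+98 = 562.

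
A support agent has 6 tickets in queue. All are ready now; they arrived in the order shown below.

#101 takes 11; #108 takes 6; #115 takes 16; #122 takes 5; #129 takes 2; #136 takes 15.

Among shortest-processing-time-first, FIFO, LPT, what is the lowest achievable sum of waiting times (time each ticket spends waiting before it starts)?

85

SPT (increasing processing time): #129 #122 #108 #101 #136 #115.
#129: waits 0, runs 0→2
#122: waits 2, runs 2→7
#108: waits 7, runs 7→13
#101: waits 13, runs 13→24
#136: waits 24, runs 24→39
#115: waits 39, runs 39→55
Sum = 0+2+7+13+24+39 = 85.
FIFO (arrival order): #101 #108 #115 #122 #129 #136.
#101: waits 0, runs 0→11
#108: waits 11, runs 11→17
#115: waits 17, runs 17→33
#122: waits 33, runs 33→38
#129: waits 38, runs 38→40
#136: waits 40, runs 40→55
Sum = 0+11+17+33+38+40 = 139.
LPT (decreasing processing time): #115 #136 #101 #108 #122 #129.
#115: waits 0, runs 0→16
#136: waits 16, runs 16→31
#101: waits 31, runs 31→42
#108: waits 42, runs 42→48
#122: waits 48, runs 48→53
#129: waits 53, runs 53→55
Sum = 0+16+31+42+48+53 = 190.
SPT 85, FIFO 139, LPT 190 → minimum 85.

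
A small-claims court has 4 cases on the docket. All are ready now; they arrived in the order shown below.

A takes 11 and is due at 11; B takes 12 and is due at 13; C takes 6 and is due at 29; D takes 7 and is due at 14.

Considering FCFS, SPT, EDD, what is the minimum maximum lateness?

FIFO (arrival order): A B C D.
A: 0→11, due 11, lateness 0
B: 11→23, due 13, lateness 10
C: 23→29, due 29, lateness 0
D: 29→36, due 14, lateness 22
Maximum = 22.
SPT (increasing processing time): C D A B.
C: 0→6, due 29, lateness -23
D: 6→13, due 14, lateness -1
A: 13→24, due 11, lateness 13
B: 24→36, due 13, lateness 23
Maximum = 23.
EDD (increasing due date): A B D C.
A: 0→11, due 11, lateness 0
B: 11→23, due 13, lateness 10
D: 23→30, due 14, lateness 16
C: 30→36, due 29, lateness 7
Maximum = 16.
FIFO 22, SPT 23, EDD 16 → minimum 16.

16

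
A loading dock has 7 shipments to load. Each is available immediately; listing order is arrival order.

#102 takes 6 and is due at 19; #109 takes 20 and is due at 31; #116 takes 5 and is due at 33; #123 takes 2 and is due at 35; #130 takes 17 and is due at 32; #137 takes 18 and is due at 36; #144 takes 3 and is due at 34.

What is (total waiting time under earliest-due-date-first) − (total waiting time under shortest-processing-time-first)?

EDD (increasing due date): #102 #109 #130 #116 #144 #123 #137.
#102: waits 0, runs 0→6
#109: waits 6, runs 6→26
#130: waits 26, runs 26→43
#116: waits 43, runs 43→48
#144: waits 48, runs 48→51
#123: waits 51, runs 51→53
#137: waits 53, runs 53→71
Sum = 0+6+26+43+48+51+53 = 227.
SPT (increasing processing time): #123 #144 #116 #102 #130 #137 #109.
#123: waits 0, runs 0→2
#144: waits 2, runs 2→5
#116: waits 5, runs 5→10
#102: waits 10, runs 10→16
#130: waits 16, runs 16→33
#137: waits 33, runs 33→51
#109: waits 51, runs 51→71
Sum = 0+2+5+10+16+33+51 = 117.
Difference = 227 − 117 = 110.

110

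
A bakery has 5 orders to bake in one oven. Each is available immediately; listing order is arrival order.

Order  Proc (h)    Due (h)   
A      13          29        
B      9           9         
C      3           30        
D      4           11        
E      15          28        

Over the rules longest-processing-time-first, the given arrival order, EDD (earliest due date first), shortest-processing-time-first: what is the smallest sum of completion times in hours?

LPT (decreasing processing time): E A B D C.
E: 0→15
A: 15→28
B: 28→37
D: 37→41
C: 41→44
Sum = 15+28+37+41+44 = 165.
FIFO (arrival order): A B C D E.
A: 0→13
B: 13→22
C: 22→25
D: 25→29
E: 29→44
Sum = 13+22+25+29+44 = 133.
EDD (increasing due date): B D E A C.
B: 0→9
D: 9→13
E: 13→28
A: 28→41
C: 41→44
Sum = 9+13+28+41+44 = 135.
SPT (increasing processing time): C D B A E.
C: 0→3
D: 3→7
B: 7→16
A: 16→29
E: 29→44
Sum = 3+7+16+29+44 = 99.
LPT 165, FIFO 133, EDD 135, SPT 99 → minimum 99.

99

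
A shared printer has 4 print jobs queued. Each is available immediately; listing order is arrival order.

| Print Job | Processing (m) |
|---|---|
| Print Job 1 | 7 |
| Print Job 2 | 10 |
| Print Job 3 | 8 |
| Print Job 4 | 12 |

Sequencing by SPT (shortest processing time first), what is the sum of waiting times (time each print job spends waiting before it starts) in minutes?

SPT (increasing processing time): Print Job 1 Print Job 3 Print Job 2 Print Job 4.
Print Job 1: waits 0, runs 0→7
Print Job 3: waits 7, runs 7→15
Print Job 2: waits 15, runs 15→25
Print Job 4: waits 25, runs 25→37
Sum = 0+7+15+25 = 47.

47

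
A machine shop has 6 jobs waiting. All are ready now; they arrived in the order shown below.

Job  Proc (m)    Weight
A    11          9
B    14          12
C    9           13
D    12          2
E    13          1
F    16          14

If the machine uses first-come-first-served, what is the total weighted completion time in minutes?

2042

FIFO (arrival order): A B C D E F.
A: finishes 11, weight 9, w·C = 99
B: finishes 25, weight 12, w·C = 300
C: finishes 34, weight 13, w·C = 442
D: finishes 46, weight 2, w·C = 92
E: finishes 59, weight 1, w·C = 59
F: finishes 75, weight 14, w·C = 1050
Sum = 99+300+442+92+59+1050 = 2042.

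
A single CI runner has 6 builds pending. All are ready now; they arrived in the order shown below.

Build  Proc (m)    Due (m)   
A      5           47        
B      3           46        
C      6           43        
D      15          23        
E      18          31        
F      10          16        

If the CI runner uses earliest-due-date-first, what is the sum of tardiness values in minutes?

36

EDD (increasing due date): F D E C B A.
F: 0→10, due 16, tardiness 0
D: 10→25, due 23, tardiness 2
E: 25→43, due 31, tardiness 12
C: 43→49, due 43, tardiness 6
B: 49→52, due 46, tardiness 6
A: 52→57, due 47, tardiness 10
Sum = 0+2+12+6+6+10 = 36.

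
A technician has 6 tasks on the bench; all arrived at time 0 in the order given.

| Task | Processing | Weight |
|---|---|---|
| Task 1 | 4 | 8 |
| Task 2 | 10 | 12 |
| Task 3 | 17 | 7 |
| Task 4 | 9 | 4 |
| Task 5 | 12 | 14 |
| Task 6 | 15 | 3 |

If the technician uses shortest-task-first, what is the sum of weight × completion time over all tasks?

1469

SPT (increasing processing time): Task 1 Task 4 Task 2 Task 5 Task 6 Task 3.
Task 1: finishes 4, weight 8, w·C = 32
Task 4: finishes 13, weight 4, w·C = 52
Task 2: finishes 23, weight 12, w·C = 276
Task 5: finishes 35, weight 14, w·C = 490
Task 6: finishes 50, weight 3, w·C = 150
Task 3: finishes 67, weight 7, w·C = 469
Sum = 32+52+276+490+150+469 = 1469.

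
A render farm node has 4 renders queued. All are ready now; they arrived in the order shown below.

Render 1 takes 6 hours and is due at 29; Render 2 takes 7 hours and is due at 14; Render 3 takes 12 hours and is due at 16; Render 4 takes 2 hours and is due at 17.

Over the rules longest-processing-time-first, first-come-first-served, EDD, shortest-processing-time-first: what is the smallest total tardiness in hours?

LPT (decreasing processing time): Render 3 Render 2 Render 1 Render 4.
Render 3: 0→12, due 16, tardiness 0
Render 2: 12→19, due 14, tardiness 5
Render 1: 19→25, due 29, tardiness 0
Render 4: 25→27, due 17, tardiness 10
Sum = 0+5+0+10 = 15.
FIFO (arrival order): Render 1 Render 2 Render 3 Render 4.
Render 1: 0→6, due 29, tardiness 0
Render 2: 6→13, due 14, tardiness 0
Render 3: 13→25, due 16, tardiness 9
Render 4: 25→27, due 17, tardiness 10
Sum = 0+0+9+10 = 19.
EDD (increasing due date): Render 2 Render 3 Render 4 Render 1.
Render 2: 0→7, due 14, tardiness 0
Render 3: 7→19, due 16, tardiness 3
Render 4: 19→21, due 17, tardiness 4
Render 1: 21→27, due 29, tardiness 0
Sum = 0+3+4+0 = 7.
SPT (increasing processing time): Render 4 Render 1 Render 2 Render 3.
Render 4: 0→2, due 17, tardiness 0
Render 1: 2→8, due 29, tardiness 0
Render 2: 8→15, due 14, tardiness 1
Render 3: 15→27, due 16, tardiness 11
Sum = 0+0+1+11 = 12.
LPT 15, FIFO 19, EDD 7, SPT 12 → minimum 7.

7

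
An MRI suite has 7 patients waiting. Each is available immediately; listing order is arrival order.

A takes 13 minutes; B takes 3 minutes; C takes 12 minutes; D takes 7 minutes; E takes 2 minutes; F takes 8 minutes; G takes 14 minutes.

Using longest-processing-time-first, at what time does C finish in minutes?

LPT (decreasing processing time): G A C F D B E.
G: 0→14
A: 14→27
C: 27→39

39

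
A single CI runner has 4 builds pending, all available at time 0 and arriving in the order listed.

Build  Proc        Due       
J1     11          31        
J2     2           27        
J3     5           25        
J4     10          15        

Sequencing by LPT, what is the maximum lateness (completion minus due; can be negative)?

6

LPT (decreasing processing time): J1 J4 J3 J2.
J1: 0→11, due 31, lateness -20
J4: 11→21, due 15, lateness 6
J3: 21→26, due 25, lateness 1
J2: 26→28, due 27, lateness 1
Maximum = 6.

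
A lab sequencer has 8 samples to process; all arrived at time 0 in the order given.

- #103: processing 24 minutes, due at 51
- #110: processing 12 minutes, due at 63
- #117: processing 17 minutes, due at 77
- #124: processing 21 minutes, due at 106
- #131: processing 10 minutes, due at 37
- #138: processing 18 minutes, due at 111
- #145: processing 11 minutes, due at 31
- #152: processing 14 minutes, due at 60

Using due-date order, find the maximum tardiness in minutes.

EDD (increasing due date): #145 #131 #103 #152 #110 #117 #124 #138.
#145: 0→11, due 31, tardiness 0
#131: 11→21, due 37, tardiness 0
#103: 21→45, due 51, tardiness 0
#152: 45→59, due 60, tardiness 0
#110: 59→71, due 63, tardiness 8
#117: 71→88, due 77, tardiness 11
#124: 88→109, due 106, tardiness 3
#138: 109→127, due 111, tardiness 16
Maximum = 16.

16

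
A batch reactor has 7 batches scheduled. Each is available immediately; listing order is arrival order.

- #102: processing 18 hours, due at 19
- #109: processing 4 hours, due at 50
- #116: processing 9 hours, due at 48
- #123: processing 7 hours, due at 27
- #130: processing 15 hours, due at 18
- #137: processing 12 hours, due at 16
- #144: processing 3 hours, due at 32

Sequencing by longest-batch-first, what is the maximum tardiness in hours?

LPT (decreasing processing time): #102 #130 #137 #116 #123 #109 #144.
#102: 0→18, due 19, tardiness 0
#130: 18→33, due 18, tardiness 15
#137: 33→45, due 16, tardiness 29
#116: 45→54, due 48, tardiness 6
#123: 54→61, due 27, tardiness 34
#109: 61→65, due 50, tardiness 15
#144: 65→68, due 32, tardiness 36
Maximum = 36.

36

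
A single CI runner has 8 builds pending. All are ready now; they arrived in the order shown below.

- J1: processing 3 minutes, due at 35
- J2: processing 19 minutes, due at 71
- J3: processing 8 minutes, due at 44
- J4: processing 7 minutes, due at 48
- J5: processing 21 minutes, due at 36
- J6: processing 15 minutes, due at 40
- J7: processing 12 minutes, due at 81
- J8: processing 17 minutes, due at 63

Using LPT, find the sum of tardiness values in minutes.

201

LPT (decreasing processing time): J5 J2 J8 J6 J7 J3 J4 J1.
J5: 0→21, due 36, tardiness 0
J2: 21→40, due 71, tardiness 0
J8: 40→57, due 63, tardiness 0
J6: 57→72, due 40, tardiness 32
J7: 72→84, due 81, tardiness 3
J3: 84→92, due 44, tardiness 48
J4: 92→99, due 48, tardiness 51
J1: 99→102, due 35, tardiness 67
Sum = 0+0+0+32+3+48+51+67 = 201.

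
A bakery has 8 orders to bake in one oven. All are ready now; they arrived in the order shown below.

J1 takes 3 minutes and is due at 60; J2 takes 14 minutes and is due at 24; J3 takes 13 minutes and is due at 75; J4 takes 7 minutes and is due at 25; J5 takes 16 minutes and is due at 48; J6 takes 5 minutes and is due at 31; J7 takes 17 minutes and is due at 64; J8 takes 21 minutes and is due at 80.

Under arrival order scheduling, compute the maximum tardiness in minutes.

27

FIFO (arrival order): J1 J2 J3 J4 J5 J6 J7 J8.
J1: 0→3, due 60, tardiness 0
J2: 3→17, due 24, tardiness 0
J3: 17→30, due 75, tardiness 0
J4: 30→37, due 25, tardiness 12
J5: 37→53, due 48, tardiness 5
J6: 53→58, due 31, tardiness 27
J7: 58→75, due 64, tardiness 11
J8: 75→96, due 80, tardiness 16
Maximum = 27.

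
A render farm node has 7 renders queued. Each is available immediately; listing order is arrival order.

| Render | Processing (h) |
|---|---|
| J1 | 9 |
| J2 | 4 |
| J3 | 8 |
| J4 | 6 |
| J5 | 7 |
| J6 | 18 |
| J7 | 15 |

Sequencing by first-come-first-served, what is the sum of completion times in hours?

223

FIFO (arrival order): J1 J2 J3 J4 J5 J6 J7.
J1: 0→9
J2: 9→13
J3: 13→21
J4: 21→27
J5: 27→34
J6: 34→52
J7: 52→67
Sum = 9+13+21+27+34+52+67 = 223.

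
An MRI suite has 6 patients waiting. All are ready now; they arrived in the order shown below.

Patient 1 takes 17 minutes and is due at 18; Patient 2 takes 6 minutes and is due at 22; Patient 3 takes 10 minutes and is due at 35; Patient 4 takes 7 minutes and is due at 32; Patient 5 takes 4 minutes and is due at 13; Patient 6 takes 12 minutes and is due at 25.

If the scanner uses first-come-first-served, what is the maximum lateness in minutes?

FIFO (arrival order): Patient 1 Patient 2 Patient 3 Patient 4 Patient 5 Patient 6.
Patient 1: 0→17, due 18, lateness -1
Patient 2: 17→23, due 22, lateness 1
Patient 3: 23→33, due 35, lateness -2
Patient 4: 33→40, due 32, lateness 8
Patient 5: 40→44, due 13, lateness 31
Patient 6: 44→56, due 25, lateness 31
Maximum = 31.

31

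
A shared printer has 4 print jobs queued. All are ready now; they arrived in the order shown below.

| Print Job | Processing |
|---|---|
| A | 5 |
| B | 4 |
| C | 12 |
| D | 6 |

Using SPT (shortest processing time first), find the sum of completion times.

SPT (increasing processing time): B A D C.
B: 0→4
A: 4→9
D: 9→15
C: 15→27
Sum = 4+9+15+27 = 55.

55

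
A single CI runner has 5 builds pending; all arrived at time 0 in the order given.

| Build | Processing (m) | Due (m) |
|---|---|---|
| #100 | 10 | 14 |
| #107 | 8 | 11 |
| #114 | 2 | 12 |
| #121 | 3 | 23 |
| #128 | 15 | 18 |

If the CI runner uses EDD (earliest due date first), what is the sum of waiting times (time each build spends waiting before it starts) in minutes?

EDD (increasing due date): #107 #114 #100 #128 #121.
#107: waits 0, runs 0→8
#114: waits 8, runs 8→10
#100: waits 10, runs 10→20
#128: waits 20, runs 20→35
#121: waits 35, runs 35→38
Sum = 0+8+10+20+35 = 73.

73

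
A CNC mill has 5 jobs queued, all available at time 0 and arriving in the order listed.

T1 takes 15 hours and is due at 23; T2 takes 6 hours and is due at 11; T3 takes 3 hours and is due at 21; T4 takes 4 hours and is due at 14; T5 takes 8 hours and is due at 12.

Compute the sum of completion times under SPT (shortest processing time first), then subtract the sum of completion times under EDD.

SPT (increasing processing time): T3 T4 T2 T5 T1.
T3: 0→3
T4: 3→7
T2: 7→13
T5: 13→21
T1: 21→36
Sum = 3+7+13+21+36 = 80.
EDD (increasing due date): T2 T5 T4 T3 T1.
T2: 0→6
T5: 6→14
T4: 14→18
T3: 18→21
T1: 21→36
Sum = 6+14+18+21+36 = 95.
Difference = 80 − 95 = -15.

-15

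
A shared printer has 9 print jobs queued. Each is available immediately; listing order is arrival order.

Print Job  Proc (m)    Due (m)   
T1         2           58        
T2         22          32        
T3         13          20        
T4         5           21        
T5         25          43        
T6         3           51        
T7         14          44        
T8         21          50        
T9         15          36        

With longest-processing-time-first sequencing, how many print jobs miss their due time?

LPT (decreasing processing time): T5 T2 T8 T9 T7 T3 T4 T6 T1.
T5: 0→25, due 43, tardiness 0
T2: 25→47, due 32, tardiness 15
T8: 47→68, due 50, tardiness 18
T9: 68→83, due 36, tardiness 47
T7: 83→97, due 44, tardiness 53
T3: 97→110, due 20, tardiness 90
T4: 110→115, due 21, tardiness 94
T6: 115→118, due 51, tardiness 67
T1: 118→120, due 58, tardiness 62
Late print jobs: 8.

8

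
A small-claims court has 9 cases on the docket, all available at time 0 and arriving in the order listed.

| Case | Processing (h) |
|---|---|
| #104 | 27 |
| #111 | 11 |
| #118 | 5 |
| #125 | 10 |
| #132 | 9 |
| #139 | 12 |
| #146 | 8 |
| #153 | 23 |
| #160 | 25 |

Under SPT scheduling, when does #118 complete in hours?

5

SPT (increasing processing time): #118 #146 #132 #125 #111 #139 #153 #160 #104.
#118: 0→5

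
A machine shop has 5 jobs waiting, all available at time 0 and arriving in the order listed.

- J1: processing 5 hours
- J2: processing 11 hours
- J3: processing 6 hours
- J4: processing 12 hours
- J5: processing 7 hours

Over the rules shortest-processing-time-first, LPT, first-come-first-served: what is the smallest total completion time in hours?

104

SPT (increasing processing time): J1 J3 J5 J2 J4.
J1: 0→5
J3: 5→11
J5: 11→18
J2: 18→29
J4: 29→41
Sum = 5+11+18+29+41 = 104.
LPT (decreasing processing time): J4 J2 J5 J3 J1.
J4: 0→12
J2: 12→23
J5: 23→30
J3: 30→36
J1: 36→41
Sum = 12+23+30+36+41 = 142.
FIFO (arrival order): J1 J2 J3 J4 J5.
J1: 0→5
J2: 5→16
J3: 16→22
J4: 22→34
J5: 34→41
Sum = 5+16+22+34+41 = 118.
SPT 104, LPT 142, FIFO 118 → minimum 104.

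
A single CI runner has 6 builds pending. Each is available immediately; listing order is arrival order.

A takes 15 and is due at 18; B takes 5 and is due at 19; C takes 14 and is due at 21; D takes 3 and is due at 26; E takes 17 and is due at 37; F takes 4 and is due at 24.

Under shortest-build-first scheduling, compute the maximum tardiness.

23

SPT (increasing processing time): D F B C A E.
D: 0→3, due 26, tardiness 0
F: 3→7, due 24, tardiness 0
B: 7→12, due 19, tardiness 0
C: 12→26, due 21, tardiness 5
A: 26→41, due 18, tardiness 23
E: 41→58, due 37, tardiness 21
Maximum = 23.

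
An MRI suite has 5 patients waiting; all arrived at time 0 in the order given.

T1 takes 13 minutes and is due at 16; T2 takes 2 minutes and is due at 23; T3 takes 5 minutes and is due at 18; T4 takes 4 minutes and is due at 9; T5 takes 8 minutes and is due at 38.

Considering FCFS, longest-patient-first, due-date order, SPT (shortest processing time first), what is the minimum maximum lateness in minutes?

FIFO (arrival order): T1 T2 T3 T4 T5.
T1: 0→13, due 16, lateness -3
T2: 13→15, due 23, lateness -8
T3: 15→20, due 18, lateness 2
T4: 20→24, due 9, lateness 15
T5: 24→32, due 38, lateness -6
Maximum = 15.
LPT (decreasing processing time): T1 T5 T3 T4 T2.
T1: 0→13, due 16, lateness -3
T5: 13→21, due 38, lateness -17
T3: 21→26, due 18, lateness 8
T4: 26→30, due 9, lateness 21
T2: 30→32, due 23, lateness 9
Maximum = 21.
EDD (increasing due date): T4 T1 T3 T2 T5.
T4: 0→4, due 9, lateness -5
T1: 4→17, due 16, lateness 1
T3: 17→22, due 18, lateness 4
T2: 22→24, due 23, lateness 1
T5: 24→32, due 38, lateness -6
Maximum = 4.
SPT (increasing processing time): T2 T4 T3 T5 T1.
T2: 0→2, due 23, lateness -21
T4: 2→6, due 9, lateness -3
T3: 6→11, due 18, lateness -7
T5: 11→19, due 38, lateness -19
T1: 19→32, due 16, lateness 16
Maximum = 16.
FIFO 15, LPT 21, EDD 4, SPT 16 → minimum 4.

4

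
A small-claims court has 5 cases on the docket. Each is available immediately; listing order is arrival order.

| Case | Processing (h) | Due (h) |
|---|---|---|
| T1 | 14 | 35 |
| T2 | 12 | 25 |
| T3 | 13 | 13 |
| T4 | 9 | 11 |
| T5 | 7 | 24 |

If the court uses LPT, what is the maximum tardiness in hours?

37

LPT (decreasing processing time): T1 T3 T2 T4 T5.
T1: 0→14, due 35, tardiness 0
T3: 14→27, due 13, tardiness 14
T2: 27→39, due 25, tardiness 14
T4: 39→48, due 11, tardiness 37
T5: 48→55, due 24, tardiness 31
Maximum = 37.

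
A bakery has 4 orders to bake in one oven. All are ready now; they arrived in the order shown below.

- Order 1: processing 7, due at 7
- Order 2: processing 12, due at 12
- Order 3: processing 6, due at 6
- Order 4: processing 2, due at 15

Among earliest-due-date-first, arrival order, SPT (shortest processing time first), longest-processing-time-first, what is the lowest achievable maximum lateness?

13

EDD (increasing due date): Order 3 Order 1 Order 2 Order 4.
Order 3: 0→6, due 6, lateness 0
Order 1: 6→13, due 7, lateness 6
Order 2: 13→25, due 12, lateness 13
Order 4: 25→27, due 15, lateness 12
Maximum = 13.
FIFO (arrival order): Order 1 Order 2 Order 3 Order 4.
Order 1: 0→7, due 7, lateness 0
Order 2: 7→19, due 12, lateness 7
Order 3: 19→25, due 6, lateness 19
Order 4: 25→27, due 15, lateness 12
Maximum = 19.
SPT (increasing processing time): Order 4 Order 3 Order 1 Order 2.
Order 4: 0→2, due 15, lateness -13
Order 3: 2→8, due 6, lateness 2
Order 1: 8→15, due 7, lateness 8
Order 2: 15→27, due 12, lateness 15
Maximum = 15.
LPT (decreasing processing time): Order 2 Order 1 Order 3 Order 4.
Order 2: 0→12, due 12, lateness 0
Order 1: 12→19, due 7, lateness 12
Order 3: 19→25, due 6, lateness 19
Order 4: 25→27, due 15, lateness 12
Maximum = 19.
EDD 13, FIFO 19, SPT 15, LPT 19 → minimum 13.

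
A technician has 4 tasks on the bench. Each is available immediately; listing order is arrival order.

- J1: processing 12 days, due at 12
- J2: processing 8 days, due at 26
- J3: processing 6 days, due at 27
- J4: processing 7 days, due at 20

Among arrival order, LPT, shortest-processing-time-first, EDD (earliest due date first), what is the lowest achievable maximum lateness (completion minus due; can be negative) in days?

6

FIFO (arrival order): J1 J2 J3 J4.
J1: 0→12, due 12, lateness 0
J2: 12→20, due 26, lateness -6
J3: 20→26, due 27, lateness -1
J4: 26→33, due 20, lateness 13
Maximum = 13.
LPT (decreasing processing time): J1 J2 J4 J3.
J1: 0→12, due 12, lateness 0
J2: 12→20, due 26, lateness -6
J4: 20→27, due 20, lateness 7
J3: 27→33, due 27, lateness 6
Maximum = 7.
SPT (increasing processing time): J3 J4 J2 J1.
J3: 0→6, due 27, lateness -21
J4: 6→13, due 20, lateness -7
J2: 13→21, due 26, lateness -5
J1: 21→33, due 12, lateness 21
Maximum = 21.
EDD (increasing due date): J1 J4 J2 J3.
J1: 0→12, due 12, lateness 0
J4: 12→19, due 20, lateness -1
J2: 19→27, due 26, lateness 1
J3: 27→33, due 27, lateness 6
Maximum = 6.
FIFO 13, LPT 7, SPT 21, EDD 6 → minimum 6.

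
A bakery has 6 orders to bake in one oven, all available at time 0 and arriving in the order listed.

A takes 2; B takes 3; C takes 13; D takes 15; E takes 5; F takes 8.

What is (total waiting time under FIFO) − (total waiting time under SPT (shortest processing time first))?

FIFO (arrival order): A B C D E F.
A: waits 0, runs 0→2
B: waits 2, runs 2→5
C: waits 5, runs 5→18
D: waits 18, runs 18→33
E: waits 33, runs 33→38
F: waits 38, runs 38→46
Sum = 0+2+5+18+33+38 = 96.
SPT (increasing processing time): A B E F C D.
A: waits 0, runs 0→2
B: waits 2, runs 2→5
E: waits 5, runs 5→10
F: waits 10, runs 10→18
C: waits 18, runs 18→31
D: waits 31, runs 31→46
Sum = 0+2+5+10+18+31 = 66.
Difference = 96 − 66 = 30.

30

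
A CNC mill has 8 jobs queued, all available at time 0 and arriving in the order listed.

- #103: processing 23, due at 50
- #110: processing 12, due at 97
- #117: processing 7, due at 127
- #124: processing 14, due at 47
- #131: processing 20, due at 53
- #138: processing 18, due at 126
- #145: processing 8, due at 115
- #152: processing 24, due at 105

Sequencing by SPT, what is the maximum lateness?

SPT (increasing processing time): #117 #145 #110 #124 #138 #131 #103 #152.
#117: 0→7, due 127, lateness -120
#145: 7→15, due 115, lateness -100
#110: 15→27, due 97, lateness -70
#124: 27→41, due 47, lateness -6
#138: 41→59, due 126, lateness -67
#131: 59→79, due 53, lateness 26
#103: 79→102, due 50, lateness 52
#152: 102→126, due 105, lateness 21
Maximum = 52.

52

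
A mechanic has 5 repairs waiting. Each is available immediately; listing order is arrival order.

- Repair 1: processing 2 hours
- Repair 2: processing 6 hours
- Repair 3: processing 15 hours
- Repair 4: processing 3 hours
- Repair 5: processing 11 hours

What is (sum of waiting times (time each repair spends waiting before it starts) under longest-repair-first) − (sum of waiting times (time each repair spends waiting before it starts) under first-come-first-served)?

LPT (decreasing processing time): Repair 3 Repair 5 Repair 2 Repair 4 Repair 1.
Repair 3: waits 0, runs 0→15
Repair 5: waits 15, runs 15→26
Repair 2: waits 26, runs 26→32
Repair 4: waits 32, runs 32→35
Repair 1: waits 35, runs 35→37
Sum = 0+15+26+32+35 = 108.
FIFO (arrival order): Repair 1 Repair 2 Repair 3 Repair 4 Repair 5.
Repair 1: waits 0, runs 0→2
Repair 2: waits 2, runs 2→8
Repair 3: waits 8, runs 8→23
Repair 4: waits 23, runs 23→26
Repair 5: waits 26, runs 26→37
Sum = 0+2+8+23+26 = 59.
Difference = 108 − 59 = 49.

49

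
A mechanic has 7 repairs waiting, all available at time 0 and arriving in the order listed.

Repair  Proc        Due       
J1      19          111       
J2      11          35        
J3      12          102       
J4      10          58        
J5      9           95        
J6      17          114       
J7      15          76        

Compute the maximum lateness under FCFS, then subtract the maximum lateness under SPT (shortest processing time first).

22

FIFO (arrival order): J1 J2 J3 J4 J5 J6 J7.
J1: 0→19, due 111, lateness -92
J2: 19→30, due 35, lateness -5
J3: 30→42, due 102, lateness -60
J4: 42→52, due 58, lateness -6
J5: 52→61, due 95, lateness -34
J6: 61→78, due 114, lateness -36
J7: 78→93, due 76, lateness 17
Maximum = 17.
SPT (increasing processing time): J5 J4 J2 J3 J7 J6 J1.
J5: 0→9, due 95, lateness -86
J4: 9→19, due 58, lateness -39
J2: 19→30, due 35, lateness -5
J3: 30→42, due 102, lateness -60
J7: 42→57, due 76, lateness -19
J6: 57→74, due 114, lateness -40
J1: 74→93, due 111, lateness -18
Maximum = -5.
Difference = 17 − -5 = 22.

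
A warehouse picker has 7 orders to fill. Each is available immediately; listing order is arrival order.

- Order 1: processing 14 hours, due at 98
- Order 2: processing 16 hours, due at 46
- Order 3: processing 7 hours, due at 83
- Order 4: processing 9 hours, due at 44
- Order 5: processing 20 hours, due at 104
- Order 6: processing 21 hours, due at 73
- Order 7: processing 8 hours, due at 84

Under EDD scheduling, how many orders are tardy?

0

EDD (increasing due date): Order 4 Order 2 Order 6 Order 3 Order 7 Order 1 Order 5.
Order 4: 0→9, due 44, tardiness 0
Order 2: 9→25, due 46, tardiness 0
Order 6: 25→46, due 73, tardiness 0
Order 3: 46→53, due 83, tardiness 0
Order 7: 53→61, due 84, tardiness 0
Order 1: 61→75, due 98, tardiness 0
Order 5: 75→95, due 104, tardiness 0
Late orders: 0.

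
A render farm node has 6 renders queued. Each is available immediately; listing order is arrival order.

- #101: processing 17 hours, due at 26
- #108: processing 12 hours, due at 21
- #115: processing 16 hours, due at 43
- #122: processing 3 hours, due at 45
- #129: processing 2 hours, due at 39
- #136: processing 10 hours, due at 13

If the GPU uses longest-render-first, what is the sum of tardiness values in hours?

LPT (decreasing processing time): #101 #115 #108 #136 #122 #129.
#101: 0→17, due 26, tardiness 0
#115: 17→33, due 43, tardiness 0
#108: 33→45, due 21, tardiness 24
#136: 45→55, due 13, tardiness 42
#122: 55→58, due 45, tardiness 13
#129: 58→60, due 39, tardiness 21
Sum = 0+0+24+42+13+21 = 100.

100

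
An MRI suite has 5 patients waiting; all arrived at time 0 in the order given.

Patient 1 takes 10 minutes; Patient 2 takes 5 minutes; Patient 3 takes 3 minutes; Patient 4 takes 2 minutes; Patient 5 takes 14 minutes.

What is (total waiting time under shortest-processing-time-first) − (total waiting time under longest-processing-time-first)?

SPT (increasing processing time): Patient 4 Patient 3 Patient 2 Patient 1 Patient 5.
Patient 4: waits 0, runs 0→2
Patient 3: waits 2, runs 2→5
Patient 2: waits 5, runs 5→10
Patient 1: waits 10, runs 10→20
Patient 5: waits 20, runs 20→34
Sum = 0+2+5+10+20 = 37.
LPT (decreasing processing time): Patient 5 Patient 1 Patient 2 Patient 3 Patient 4.
Patient 5: waits 0, runs 0→14
Patient 1: waits 14, runs 14→24
Patient 2: waits 24, runs 24→29
Patient 3: waits 29, runs 29→32
Patient 4: waits 32, runs 32→34
Sum = 0+14+24+29+32 = 99.
Difference = 37 − 99 = -62.

-62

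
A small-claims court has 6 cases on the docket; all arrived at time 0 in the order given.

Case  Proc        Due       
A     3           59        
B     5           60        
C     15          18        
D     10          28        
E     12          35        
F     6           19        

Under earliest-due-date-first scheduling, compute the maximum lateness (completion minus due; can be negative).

8

EDD (increasing due date): C F D E A B.
C: 0→15, due 18, lateness -3
F: 15→21, due 19, lateness 2
D: 21→31, due 28, lateness 3
E: 31→43, due 35, lateness 8
A: 43→46, due 59, lateness -13
B: 46→51, due 60, lateness -9
Maximum = 8.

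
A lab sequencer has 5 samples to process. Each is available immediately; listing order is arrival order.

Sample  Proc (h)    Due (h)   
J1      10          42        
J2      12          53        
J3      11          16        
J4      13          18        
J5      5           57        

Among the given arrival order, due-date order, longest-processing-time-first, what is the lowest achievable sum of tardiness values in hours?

6

FIFO (arrival order): J1 J2 J3 J4 J5.
J1: 0→10, due 42, tardiness 0
J2: 10→22, due 53, tardiness 0
J3: 22→33, due 16, tardiness 17
J4: 33→46, due 18, tardiness 28
J5: 46→51, due 57, tardiness 0
Sum = 0+0+17+28+0 = 45.
EDD (increasing due date): J3 J4 J1 J2 J5.
J3: 0→11, due 16, tardiness 0
J4: 11→24, due 18, tardiness 6
J1: 24→34, due 42, tardiness 0
J2: 34→46, due 53, tardiness 0
J5: 46→51, due 57, tardiness 0
Sum = 0+6+0+0+0 = 6.
LPT (decreasing processing time): J4 J2 J3 J1 J5.
J4: 0→13, due 18, tardiness 0
J2: 13→25, due 53, tardiness 0
J3: 25→36, due 16, tardiness 20
J1: 36→46, due 42, tardiness 4
J5: 46→51, due 57, tardiness 0
Sum = 0+0+20+4+0 = 24.
FIFO 45, EDD 6, LPT 24 → minimum 6.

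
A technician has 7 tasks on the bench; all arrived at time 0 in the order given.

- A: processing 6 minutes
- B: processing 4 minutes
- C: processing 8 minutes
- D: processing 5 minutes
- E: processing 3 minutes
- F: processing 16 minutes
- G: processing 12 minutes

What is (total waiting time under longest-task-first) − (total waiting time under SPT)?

116

LPT (decreasing processing time): F G C A D B E.
F: waits 0, runs 0→16
G: waits 16, runs 16→28
C: waits 28, runs 28→36
A: waits 36, runs 36→42
D: waits 42, runs 42→47
B: waits 47, runs 47→51
E: waits 51, runs 51→54
Sum = 0+16+28+36+42+47+51 = 220.
SPT (increasing processing time): E B D A C G F.
E: waits 0, runs 0→3
B: waits 3, runs 3→7
D: waits 7, runs 7→12
A: waits 12, runs 12→18
C: waits 18, runs 18→26
G: waits 26, runs 26→38
F: waits 38, runs 38→54
Sum = 0+3+7+12+18+26+38 = 104.
Difference = 220 − 104 = 116.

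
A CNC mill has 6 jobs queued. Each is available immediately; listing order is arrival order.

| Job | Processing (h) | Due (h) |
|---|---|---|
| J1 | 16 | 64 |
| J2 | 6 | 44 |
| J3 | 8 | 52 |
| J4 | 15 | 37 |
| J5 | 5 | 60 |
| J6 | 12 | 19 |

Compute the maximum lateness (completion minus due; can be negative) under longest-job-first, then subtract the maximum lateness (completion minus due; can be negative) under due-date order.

LPT (decreasing processing time): J1 J4 J6 J3 J2 J5.
J1: 0→16, due 64, lateness -48
J4: 16→31, due 37, lateness -6
J6: 31→43, due 19, lateness 24
J3: 43→51, due 52, lateness -1
J2: 51→57, due 44, lateness 13
J5: 57→62, due 60, lateness 2
Maximum = 24.
EDD (increasing due date): J6 J4 J2 J3 J5 J1.
J6: 0→12, due 19, lateness -7
J4: 12→27, due 37, lateness -10
J2: 27→33, due 44, lateness -11
J3: 33→41, due 52, lateness -11
J5: 41→46, due 60, lateness -14
J1: 46→62, due 64, lateness -2
Maximum = -2.
Difference = 24 − -2 = 26.

26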